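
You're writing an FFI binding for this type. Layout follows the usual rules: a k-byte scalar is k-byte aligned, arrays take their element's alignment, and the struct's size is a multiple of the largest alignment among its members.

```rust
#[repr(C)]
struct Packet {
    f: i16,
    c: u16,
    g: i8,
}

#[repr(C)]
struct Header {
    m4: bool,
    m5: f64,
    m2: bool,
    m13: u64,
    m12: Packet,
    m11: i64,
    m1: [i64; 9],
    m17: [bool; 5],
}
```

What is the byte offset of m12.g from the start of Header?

36

Packet: f at 0 (size 2, align 2) → ends 2; c at 2 (size 2, align 2) → ends 4; g at 4 (size 1, align 1) → ends 5; tail pad 1 to reach multiple of 2; total 6 bytes, alignment 2
m4 at 0 (size 1, align 1) → ends 1
pad 7 to align 8 for m5
m5 at 8 (size 8, align 8) → ends 16
m2 at 16 (size 1, align 1) → ends 17
pad 7 to align 8 for m13
m13 at 24 (size 8, align 8) → ends 32
m12 at 32 (size 6, align 2) → ends 38
within Packet: g at 4
32 + 4 = 36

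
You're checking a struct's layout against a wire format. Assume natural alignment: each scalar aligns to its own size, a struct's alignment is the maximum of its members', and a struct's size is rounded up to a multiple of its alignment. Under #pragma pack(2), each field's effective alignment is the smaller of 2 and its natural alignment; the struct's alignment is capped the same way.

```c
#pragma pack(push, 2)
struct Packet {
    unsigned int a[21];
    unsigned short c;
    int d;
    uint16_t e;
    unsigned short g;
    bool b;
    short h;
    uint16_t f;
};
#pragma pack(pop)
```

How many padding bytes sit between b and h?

1

@0: a [84B, align 2] → 84
@84: c [2B, align 2] → 86
@86: d [4B, align 2] → 90
@90: e [2B, align 2] → 92
@92: g [2B, align 2] → 94
@94: b [1B, align 1] → 95
+1 pad (align 2)
@96: h [2B, align 2] → 98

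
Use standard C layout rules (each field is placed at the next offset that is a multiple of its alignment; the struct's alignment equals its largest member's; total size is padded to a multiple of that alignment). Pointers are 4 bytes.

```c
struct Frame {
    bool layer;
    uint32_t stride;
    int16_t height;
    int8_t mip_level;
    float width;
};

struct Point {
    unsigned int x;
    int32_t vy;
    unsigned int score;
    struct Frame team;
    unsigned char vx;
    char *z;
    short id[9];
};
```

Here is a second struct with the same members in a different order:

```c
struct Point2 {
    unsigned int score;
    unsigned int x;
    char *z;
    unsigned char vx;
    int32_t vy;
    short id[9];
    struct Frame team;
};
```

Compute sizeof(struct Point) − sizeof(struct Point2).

0

Frame: @0: layer [1B, align 1] → 1; +3 pad (align 4); @4: stride [4B, align 4] → 8; @8: height [2B, align 2] → 10; @10: mip_level [1B, align 1] → 11; +1 pad (align 4); @12: width [4B, align 4] → 16; size 16, align 4
@0: x [4B, align 4] → 4
@4: vy [4B, align 4] → 8
@8: score [4B, align 4] → 12
@12: team [16B, align 4] → 28
@28: vx [1B, align 1] → 29
+3 pad (align 4)
@32: z [4B, align 4] → 36
@36: id [18B, align 2] → 54
+2 tail pad (align 4)
size 56, align 4
— Point2 —
@0: score [4B, align 4] → 4
@4: x [4B, align 4] → 8
@8: z [4B, align 4] → 12
@12: vx [1B, align 1] → 13
+3 pad (align 4)
@16: vy [4B, align 4] → 20
@20: id [18B, align 2] → 38
+2 pad (align 4)
@40: team [16B, align 4] → 56
size 56, align 4
56 − 56 = 0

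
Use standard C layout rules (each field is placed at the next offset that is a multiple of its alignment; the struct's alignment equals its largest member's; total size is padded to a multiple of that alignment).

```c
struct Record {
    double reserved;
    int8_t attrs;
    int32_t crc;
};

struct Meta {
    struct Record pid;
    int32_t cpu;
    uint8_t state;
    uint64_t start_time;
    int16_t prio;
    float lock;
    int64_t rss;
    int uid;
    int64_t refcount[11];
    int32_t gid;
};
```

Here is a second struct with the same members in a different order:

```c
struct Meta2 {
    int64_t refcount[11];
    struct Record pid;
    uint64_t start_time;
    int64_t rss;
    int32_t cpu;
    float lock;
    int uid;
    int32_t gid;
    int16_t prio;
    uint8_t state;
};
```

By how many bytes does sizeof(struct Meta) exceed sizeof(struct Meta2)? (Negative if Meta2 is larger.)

Record: 0..8  reserved  (8B, 8-aligned); 8..9  attrs  (1B, 1-aligned); 9..12  -- padding (3B); 12..16  crc  (4B, 4-aligned); sizeof = 16, alignof = 8
0..16  pid  (16B, 8-aligned)
16..20  cpu  (4B, 4-aligned)
20..21  state  (1B, 1-aligned)
21..24  -- padding (3B)
24..32  start_time  (8B, 8-aligned)
32..34  prio  (2B, 2-aligned)
34..36  -- padding (2B)
36..40  lock  (4B, 4-aligned)
40..48  rss  (8B, 8-aligned)
48..52  uid  (4B, 4-aligned)
52..56  -- padding (4B)
56..144  refcount  (88B, 8-aligned)
144..148  gid  (4B, 4-aligned)
148..152  -- tail padding (4B)
sizeof = 152, alignof = 8
— Meta2 —
0..88  refcount  (88B, 8-aligned)
88..104  pid  (16B, 8-aligned)
104..112  start_time  (8B, 8-aligned)
112..120  rss  (8B, 8-aligned)
120..124  cpu  (4B, 4-aligned)
124..128  lock  (4B, 4-aligned)
128..132  uid  (4B, 4-aligned)
132..136  gid  (4B, 4-aligned)
136..138  prio  (2B, 2-aligned)
138..139  state  (1B, 1-aligned)
139..144  -- tail padding (5B)
sizeof = 144, alignof = 8
152 − 144 = 8

8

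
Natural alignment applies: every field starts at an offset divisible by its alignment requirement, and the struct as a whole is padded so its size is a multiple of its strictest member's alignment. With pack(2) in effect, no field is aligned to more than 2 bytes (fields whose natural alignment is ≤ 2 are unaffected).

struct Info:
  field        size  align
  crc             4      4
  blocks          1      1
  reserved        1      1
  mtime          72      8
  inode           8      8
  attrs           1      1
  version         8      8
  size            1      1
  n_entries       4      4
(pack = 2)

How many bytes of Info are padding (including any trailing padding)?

2

@0: crc [4B, align 2] → 4
@4: blocks [1B, align 1] → 5
@5: reserved [1B, align 1] → 6
@6: mtime [72B, align 2] → 78
@78: inode [8B, align 2] → 86
@86: attrs [1B, align 1] → 87
+1 pad (align 2)
@88: version [8B, align 2] → 96
@96: size [1B, align 1] → 97
+1 pad (align 2)
@98: n_entries [4B, align 2] → 102
size 102, align 2
data bytes 100, size 102 → padding 2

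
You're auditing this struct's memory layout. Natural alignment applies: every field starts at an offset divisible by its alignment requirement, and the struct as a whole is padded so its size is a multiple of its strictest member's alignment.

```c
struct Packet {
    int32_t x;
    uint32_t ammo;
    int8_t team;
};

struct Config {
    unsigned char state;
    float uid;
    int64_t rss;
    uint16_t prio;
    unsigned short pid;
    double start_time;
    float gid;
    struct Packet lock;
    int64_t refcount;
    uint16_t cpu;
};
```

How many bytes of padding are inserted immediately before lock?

Packet: x at 0 (size 4, align 4) → ends 4; ammo at 4 (size 4, align 4) → ends 8; team at 8 (size 1, align 1) → ends 9; tail pad 3 to reach multiple of 4; total 12 bytes, alignment 4
state at 0 (size 1, align 1) → ends 1
pad 3 to align 4 for uid
uid at 4 (size 4, align 4) → ends 8
rss at 8 (size 8, align 8) → ends 16
prio at 16 (size 2, align 2) → ends 18
pid at 18 (size 2, align 2) → ends 20
pad 4 to align 8 for start_time
start_time at 24 (size 8, align 8) → ends 32
gid at 32 (size 4, align 4) → ends 36
lock at 36 (size 12, align 4) → ends 48

0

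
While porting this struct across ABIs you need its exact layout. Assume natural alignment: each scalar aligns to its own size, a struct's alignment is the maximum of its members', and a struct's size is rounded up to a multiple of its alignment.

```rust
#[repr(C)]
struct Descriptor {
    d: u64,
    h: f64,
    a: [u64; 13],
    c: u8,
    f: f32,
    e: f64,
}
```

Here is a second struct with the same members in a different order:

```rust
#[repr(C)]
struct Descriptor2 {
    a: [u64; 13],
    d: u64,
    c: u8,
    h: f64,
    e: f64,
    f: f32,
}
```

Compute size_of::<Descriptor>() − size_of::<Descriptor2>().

-8

@0: d [8B, align 8] → 8
@8: h [8B, align 8] → 16
@16: a [104B, align 8] → 120
@120: c [1B, align 1] → 121
+3 pad (align 4)
@124: f [4B, align 4] → 128
@128: e [8B, align 8] → 136
size 136, align 8
— Descriptor2 —
@0: a [104B, align 8] → 104
@104: d [8B, align 8] → 112
@112: c [1B, align 1] → 113
+7 pad (align 8)
@120: h [8B, align 8] → 128
@128: e [8B, align 8] → 136
@136: f [4B, align 4] → 140
+4 tail pad (align 8)
size 144, align 8
136 − 144 = -8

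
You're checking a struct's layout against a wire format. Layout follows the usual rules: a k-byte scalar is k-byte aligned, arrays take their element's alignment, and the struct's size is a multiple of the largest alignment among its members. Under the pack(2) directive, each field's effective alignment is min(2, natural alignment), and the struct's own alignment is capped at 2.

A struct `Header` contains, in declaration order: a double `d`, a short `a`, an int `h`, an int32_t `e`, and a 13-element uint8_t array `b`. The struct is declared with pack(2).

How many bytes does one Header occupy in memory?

@0: d [8B, align 2] → 8
@8: a [2B, align 2] → 10
@10: h [4B, align 2] → 14
@14: e [4B, align 2] → 18
@18: b [13B, align 1] → 31
+1 tail pad (align 2)
size 32, align 2

32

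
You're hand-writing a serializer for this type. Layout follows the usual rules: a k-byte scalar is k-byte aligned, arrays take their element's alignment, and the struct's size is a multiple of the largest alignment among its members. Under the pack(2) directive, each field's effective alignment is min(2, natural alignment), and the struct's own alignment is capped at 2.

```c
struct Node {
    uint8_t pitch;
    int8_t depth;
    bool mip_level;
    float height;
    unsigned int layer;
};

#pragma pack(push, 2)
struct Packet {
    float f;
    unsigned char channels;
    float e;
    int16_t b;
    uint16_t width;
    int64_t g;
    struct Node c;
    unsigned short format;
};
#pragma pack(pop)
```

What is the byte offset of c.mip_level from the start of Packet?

Node: 0..1  pitch  (1B, 1-aligned); 1..2  depth  (1B, 1-aligned); 2..3  mip_level  (1B, 1-aligned); 3..4  -- padding (1B); 4..8  height  (4B, 4-aligned); 8..12  layer  (4B, 4-aligned); sizeof = 12, alignof = 4
0..4  f  (4B, 2-aligned)
4..5  channels  (1B, 1-aligned)
5..6  -- padding (1B)
6..10  e  (4B, 2-aligned)
10..12  b  (2B, 2-aligned)
12..14  width  (2B, 2-aligned)
14..22  g  (8B, 2-aligned)
22..34  c  (12B, 2-aligned)
within Node: mip_level at 2
22 + 2 = 24

24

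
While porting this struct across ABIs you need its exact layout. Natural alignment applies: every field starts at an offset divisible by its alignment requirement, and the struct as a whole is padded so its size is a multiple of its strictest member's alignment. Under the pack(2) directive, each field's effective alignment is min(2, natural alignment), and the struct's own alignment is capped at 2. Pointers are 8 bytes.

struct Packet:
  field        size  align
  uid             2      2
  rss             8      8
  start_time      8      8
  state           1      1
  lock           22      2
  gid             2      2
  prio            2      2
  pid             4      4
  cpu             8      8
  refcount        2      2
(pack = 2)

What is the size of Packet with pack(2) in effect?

0..2  uid  (2B, 2-aligned)
2..10  rss  (8B, 2-aligned)
10..18  start_time  (8B, 2-aligned)
18..19  state  (1B, 1-aligned)
19..20  -- padding (1B)
20..42  lock  (22B, 2-aligned)
42..44  gid  (2B, 2-aligned)
44..46  prio  (2B, 2-aligned)
46..50  pid  (4B, 2-aligned)
50..58  cpu  (8B, 2-aligned)
58..60  refcount  (2B, 2-aligned)
sizeof = 60, alignof = 2

60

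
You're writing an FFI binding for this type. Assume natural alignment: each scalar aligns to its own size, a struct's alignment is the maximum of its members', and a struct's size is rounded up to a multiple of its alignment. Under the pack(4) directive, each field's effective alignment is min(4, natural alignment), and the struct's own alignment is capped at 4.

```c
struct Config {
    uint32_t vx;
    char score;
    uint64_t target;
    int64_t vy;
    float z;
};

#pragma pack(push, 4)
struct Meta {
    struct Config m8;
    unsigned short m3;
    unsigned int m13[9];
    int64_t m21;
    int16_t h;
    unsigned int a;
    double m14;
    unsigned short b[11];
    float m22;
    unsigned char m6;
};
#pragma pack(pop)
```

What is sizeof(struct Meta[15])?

Config: 0..4  vx  (4B, 4-aligned); 4..5  score  (1B, 1-aligned); 5..8  -- padding (3B); 8..16  target  (8B, 8-aligned); 16..24  vy  (8B, 8-aligned); 24..28  z  (4B, 4-aligned); 28..32  -- tail padding (4B); sizeof = 32, alignof = 8
0..32  m8  (32B, 4-aligned)
32..34  m3  (2B, 2-aligned)
34..36  -- padding (2B)
36..72  m13  (36B, 4-aligned)
72..80  m21  (8B, 4-aligned)
80..82  h  (2B, 2-aligned)
82..84  -- padding (2B)
84..88  a  (4B, 4-aligned)
88..96  m14  (8B, 4-aligned)
96..118  b  (22B, 2-aligned)
118..120  -- padding (2B)
120..124  m22  (4B, 4-aligned)
124..125  m6  (1B, 1-aligned)
125..128  -- tail padding (3B)
sizeof = 128, alignof = 4
array of 15: 15 × 128 = 1920

1920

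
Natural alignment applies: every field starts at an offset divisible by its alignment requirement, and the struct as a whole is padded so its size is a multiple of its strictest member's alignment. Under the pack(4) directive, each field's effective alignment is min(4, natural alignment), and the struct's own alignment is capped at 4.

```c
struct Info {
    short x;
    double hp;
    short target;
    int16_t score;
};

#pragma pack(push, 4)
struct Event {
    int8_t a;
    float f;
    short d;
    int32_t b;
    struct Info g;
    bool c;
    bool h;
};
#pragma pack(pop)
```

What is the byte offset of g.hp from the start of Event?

Info: 0..2  x  (2B, 2-aligned); 2..8  -- padding (6B); 8..16  hp  (8B, 8-aligned); 16..18  target  (2B, 2-aligned); 18..20  score  (2B, 2-aligned); 20..24  -- tail padding (4B); sizeof = 24, alignof = 8
0..1  a  (1B, 1-aligned)
1..4  -- padding (3B)
4..8  f  (4B, 4-aligned)
8..10  d  (2B, 2-aligned)
10..12  -- padding (2B)
12..16  b  (4B, 4-aligned)
16..40  g  (24B, 4-aligned)
within Info: hp at 8
16 + 8 = 24

24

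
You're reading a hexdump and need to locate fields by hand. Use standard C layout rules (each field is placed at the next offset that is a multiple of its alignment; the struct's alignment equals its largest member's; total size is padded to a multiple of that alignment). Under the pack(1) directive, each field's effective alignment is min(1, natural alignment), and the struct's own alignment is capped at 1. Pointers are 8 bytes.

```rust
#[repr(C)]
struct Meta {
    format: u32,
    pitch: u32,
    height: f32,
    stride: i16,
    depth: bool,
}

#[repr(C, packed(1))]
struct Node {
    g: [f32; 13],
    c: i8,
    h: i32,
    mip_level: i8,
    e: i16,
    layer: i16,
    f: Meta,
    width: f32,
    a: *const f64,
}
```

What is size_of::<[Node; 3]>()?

270

Meta: @0: format [4B, align 4] → 4; @4: pitch [4B, align 4] → 8; @8: height [4B, align 4] → 12; @12: stride [2B, align 2] → 14; @14: depth [1B, align 1] → 15; +1 tail pad (align 4); size 16, align 4
@0: g [52B, align 1] → 52
@52: c [1B, align 1] → 53
@53: h [4B, align 1] → 57
@57: mip_level [1B, align 1] → 58
@58: e [2B, align 1] → 60
@60: layer [2B, align 1] → 62
@62: f [16B, align 1] → 78
@78: width [4B, align 1] → 82
@82: a [8B, align 1] → 90
size 90, align 1
array of 3: 3 × 90 = 270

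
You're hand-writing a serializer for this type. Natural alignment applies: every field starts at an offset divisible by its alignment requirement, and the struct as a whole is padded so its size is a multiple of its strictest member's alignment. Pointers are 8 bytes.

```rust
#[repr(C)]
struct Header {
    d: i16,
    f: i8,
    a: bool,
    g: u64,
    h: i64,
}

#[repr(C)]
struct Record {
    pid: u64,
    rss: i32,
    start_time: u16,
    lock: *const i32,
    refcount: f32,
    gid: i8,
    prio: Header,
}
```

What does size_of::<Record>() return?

Header: @0: d [2B, align 2] → 2; @2: f [1B, align 1] → 3; @3: a [1B, align 1] → 4; +4 pad (align 8); @8: g [8B, align 8] → 16; @16: h [8B, align 8] → 24; size 24, align 8
@0: pid [8B, align 8] → 8
@8: rss [4B, align 4] → 12
@12: start_time [2B, align 2] → 14
+2 pad (align 8)
@16: lock [8B, align 8] → 24
@24: refcount [4B, align 4] → 28
@28: gid [1B, align 1] → 29
+3 pad (align 8)
@32: prio [24B, align 8] → 56
size 56, align 8

56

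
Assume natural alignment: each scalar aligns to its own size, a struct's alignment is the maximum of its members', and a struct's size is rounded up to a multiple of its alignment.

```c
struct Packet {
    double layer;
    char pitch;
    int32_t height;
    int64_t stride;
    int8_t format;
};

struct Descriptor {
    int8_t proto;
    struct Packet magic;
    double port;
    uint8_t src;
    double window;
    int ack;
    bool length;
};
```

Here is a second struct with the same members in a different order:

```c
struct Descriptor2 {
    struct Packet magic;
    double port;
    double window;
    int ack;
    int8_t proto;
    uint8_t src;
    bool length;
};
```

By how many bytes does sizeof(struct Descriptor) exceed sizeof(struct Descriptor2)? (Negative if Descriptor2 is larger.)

Packet: layer at 0 (size 8, align 8) → ends 8; pitch at 8 (size 1, align 1) → ends 9; pad 3 to align 4 for height; height at 12 (size 4, align 4) → ends 16; stride at 16 (size 8, align 8) → ends 24; format at 24 (size 1, align 1) → ends 25; tail pad 7 to reach multiple of 8; total 32 bytes, alignment 8
proto at 0 (size 1, align 1) → ends 1
pad 7 to align 8 for magic
magic at 8 (size 32, align 8) → ends 40
port at 40 (size 8, align 8) → ends 48
src at 48 (size 1, align 1) → ends 49
pad 7 to align 8 for window
window at 56 (size 8, align 8) → ends 64
ack at 64 (size 4, align 4) → ends 68
length at 68 (size 1, align 1) → ends 69
tail pad 3 to reach multiple of 8
total 72 bytes, alignment 8
— Descriptor2 —
magic at 0 (size 32, align 8) → ends 32
port at 32 (size 8, align 8) → ends 40
window at 40 (size 8, align 8) → ends 48
ack at 48 (size 4, align 4) → ends 52
proto at 52 (size 1, align 1) → ends 53
src at 53 (size 1, align 1) → ends 54
length at 54 (size 1, align 1) → ends 55
tail pad 1 to reach multiple of 8
total 56 bytes, alignment 8
72 − 56 = 16

16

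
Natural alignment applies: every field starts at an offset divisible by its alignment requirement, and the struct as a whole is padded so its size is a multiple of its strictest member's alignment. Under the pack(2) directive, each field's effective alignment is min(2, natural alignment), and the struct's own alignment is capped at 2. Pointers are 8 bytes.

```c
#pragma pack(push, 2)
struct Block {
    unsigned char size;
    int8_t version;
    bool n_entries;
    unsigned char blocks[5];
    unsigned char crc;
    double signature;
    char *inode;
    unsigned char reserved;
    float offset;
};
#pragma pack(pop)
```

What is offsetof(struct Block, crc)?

0..1  size  (1B, 1-aligned)
1..2  version  (1B, 1-aligned)
2..3  n_entries  (1B, 1-aligned)
3..8  blocks  (5B, 1-aligned)
8..9  crc  (1B, 1-aligned)

8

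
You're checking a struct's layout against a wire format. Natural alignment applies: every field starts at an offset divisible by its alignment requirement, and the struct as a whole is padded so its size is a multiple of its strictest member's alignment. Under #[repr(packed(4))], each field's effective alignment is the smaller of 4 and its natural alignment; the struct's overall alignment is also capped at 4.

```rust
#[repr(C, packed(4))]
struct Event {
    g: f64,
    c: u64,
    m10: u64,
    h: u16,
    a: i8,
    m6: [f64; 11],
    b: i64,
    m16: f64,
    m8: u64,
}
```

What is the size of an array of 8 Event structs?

@0: g [8B, align 4] → 8
@8: c [8B, align 4] → 16
@16: m10 [8B, align 4] → 24
@24: h [2B, align 2] → 26
@26: a [1B, align 1] → 27
+1 pad (align 4)
@28: m6 [88B, align 4] → 116
@116: b [8B, align 4] → 124
@124: m16 [8B, align 4] → 132
@132: m8 [8B, align 4] → 140
size 140, align 4
array of 8: 8 × 140 = 1120

1120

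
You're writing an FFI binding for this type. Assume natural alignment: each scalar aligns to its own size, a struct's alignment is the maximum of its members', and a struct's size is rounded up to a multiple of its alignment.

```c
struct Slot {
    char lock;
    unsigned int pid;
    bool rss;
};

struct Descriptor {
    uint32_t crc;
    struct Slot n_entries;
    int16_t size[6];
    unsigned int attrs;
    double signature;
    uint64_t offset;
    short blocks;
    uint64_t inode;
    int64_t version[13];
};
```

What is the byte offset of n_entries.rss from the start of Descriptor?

Slot: lock at 0 (size 1, align 1) → ends 1; pad 3 to align 4 for pid; pid at 4 (size 4, align 4) → ends 8; rss at 8 (size 1, align 1) → ends 9; tail pad 3 to reach multiple of 4; total 12 bytes, alignment 4
crc at 0 (size 4, align 4) → ends 4
n_entries at 4 (size 12, align 4) → ends 16
within Slot: rss at 8
4 + 8 = 12

12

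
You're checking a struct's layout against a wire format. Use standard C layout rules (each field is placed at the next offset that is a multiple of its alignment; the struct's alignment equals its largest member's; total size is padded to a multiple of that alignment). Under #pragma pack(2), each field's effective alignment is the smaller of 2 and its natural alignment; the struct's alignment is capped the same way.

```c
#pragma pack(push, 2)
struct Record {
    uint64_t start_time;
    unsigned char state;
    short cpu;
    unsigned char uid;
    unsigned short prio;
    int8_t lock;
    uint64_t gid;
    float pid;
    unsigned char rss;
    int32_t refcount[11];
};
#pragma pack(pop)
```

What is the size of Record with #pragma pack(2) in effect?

76

@0: start_time [8B, align 2] → 8
@8: state [1B, align 1] → 9
+1 pad (align 2)
@10: cpu [2B, align 2] → 12
@12: uid [1B, align 1] → 13
+1 pad (align 2)
@14: prio [2B, align 2] → 16
@16: lock [1B, align 1] → 17
+1 pad (align 2)
@18: gid [8B, align 2] → 26
@26: pid [4B, align 2] → 30
@30: rss [1B, align 1] → 31
+1 pad (align 2)
@32: refcount [44B, align 2] → 76
size 76, align 2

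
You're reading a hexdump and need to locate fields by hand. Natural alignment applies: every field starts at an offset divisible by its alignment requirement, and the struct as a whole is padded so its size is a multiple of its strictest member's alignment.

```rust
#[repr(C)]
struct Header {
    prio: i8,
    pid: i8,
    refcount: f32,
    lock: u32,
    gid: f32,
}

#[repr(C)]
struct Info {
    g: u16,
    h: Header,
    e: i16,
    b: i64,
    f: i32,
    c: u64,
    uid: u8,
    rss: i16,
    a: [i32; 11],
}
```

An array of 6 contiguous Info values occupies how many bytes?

576

Header: 0..1  prio  (1B, 1-aligned); 1..2  pid  (1B, 1-aligned); 2..4  -- padding (2B); 4..8  refcount  (4B, 4-aligned); 8..12  lock  (4B, 4-aligned); 12..16  gid  (4B, 4-aligned); sizeof = 16, alignof = 4
0..2  g  (2B, 2-aligned)
2..4  -- padding (2B)
4..20  h  (16B, 4-aligned)
20..22  e  (2B, 2-aligned)
22..24  -- padding (2B)
24..32  b  (8B, 8-aligned)
32..36  f  (4B, 4-aligned)
36..40  -- padding (4B)
40..48  c  (8B, 8-aligned)
48..49  uid  (1B, 1-aligned)
49..50  -- padding (1B)
50..52  rss  (2B, 2-aligned)
52..96  a  (44B, 4-aligned)
sizeof = 96, alignof = 8
array of 6: 6 × 96 = 576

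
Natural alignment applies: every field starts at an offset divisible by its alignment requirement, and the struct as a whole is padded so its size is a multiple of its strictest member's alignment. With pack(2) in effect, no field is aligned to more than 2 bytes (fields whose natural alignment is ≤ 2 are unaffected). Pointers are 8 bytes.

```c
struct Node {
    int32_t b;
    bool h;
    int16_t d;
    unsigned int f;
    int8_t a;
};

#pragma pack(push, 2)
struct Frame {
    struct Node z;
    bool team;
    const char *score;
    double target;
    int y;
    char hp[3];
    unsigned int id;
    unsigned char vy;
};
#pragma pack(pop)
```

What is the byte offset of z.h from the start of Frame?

Node: @0: b [4B, align 4] → 4; @4: h [1B, align 1] → 5; +1 pad (align 2); @6: d [2B, align 2] → 8; @8: f [4B, align 4] → 12; @12: a [1B, align 1] → 13; +3 tail pad (align 4); size 16, align 4
@0: z [16B, align 2] → 16
within Node: h at 4
0 + 4 = 4

4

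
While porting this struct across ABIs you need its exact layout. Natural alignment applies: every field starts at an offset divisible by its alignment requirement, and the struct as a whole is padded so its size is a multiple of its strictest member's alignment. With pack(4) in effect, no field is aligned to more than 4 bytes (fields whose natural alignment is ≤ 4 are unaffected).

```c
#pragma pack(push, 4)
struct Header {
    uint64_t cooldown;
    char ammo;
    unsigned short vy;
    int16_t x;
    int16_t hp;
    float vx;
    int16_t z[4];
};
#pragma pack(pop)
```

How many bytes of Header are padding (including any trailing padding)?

cooldown at 0 (size 8, align 4) → ends 8
ammo at 8 (size 1, align 1) → ends 9
pad 1 to align 2 for vy
vy at 10 (size 2, align 2) → ends 12
x at 12 (size 2, align 2) → ends 14
hp at 14 (size 2, align 2) → ends 16
vx at 16 (size 4, align 4) → ends 20
z at 20 (size 8, align 2) → ends 28
total 28 bytes, alignment 4
data bytes 27, size 28 → padding 1

1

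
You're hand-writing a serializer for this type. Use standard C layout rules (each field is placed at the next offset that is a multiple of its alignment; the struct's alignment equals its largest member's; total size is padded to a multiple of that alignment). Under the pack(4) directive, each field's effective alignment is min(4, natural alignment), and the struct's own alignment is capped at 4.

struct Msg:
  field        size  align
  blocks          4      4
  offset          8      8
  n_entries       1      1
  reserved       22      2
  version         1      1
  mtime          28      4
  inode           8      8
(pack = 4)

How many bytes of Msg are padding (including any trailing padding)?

blocks at 0 (size 4, align 4) → ends 4
offset at 4 (size 8, align 4) → ends 12
n_entries at 12 (size 1, align 1) → ends 13
pad 1 to align 2 for reserved
reserved at 14 (size 22, align 2) → ends 36
version at 36 (size 1, align 1) → ends 37
pad 3 to align 4 for mtime
mtime at 40 (size 28, align 4) → ends 68
inode at 68 (size 8, align 4) → ends 76
total 76 bytes, alignment 4
data bytes 72, size 76 → padding 4

4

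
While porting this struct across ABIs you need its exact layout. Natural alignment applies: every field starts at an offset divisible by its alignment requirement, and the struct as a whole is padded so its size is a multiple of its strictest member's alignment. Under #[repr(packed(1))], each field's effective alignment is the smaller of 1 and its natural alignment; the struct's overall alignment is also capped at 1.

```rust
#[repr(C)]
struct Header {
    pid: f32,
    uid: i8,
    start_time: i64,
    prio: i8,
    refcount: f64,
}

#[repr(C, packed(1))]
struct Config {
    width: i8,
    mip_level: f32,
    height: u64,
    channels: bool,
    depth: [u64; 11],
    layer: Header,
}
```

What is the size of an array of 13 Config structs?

1742

Header: @0: pid [4B, align 4] → 4; @4: uid [1B, align 1] → 5; +3 pad (align 8); @8: start_time [8B, align 8] → 16; @16: prio [1B, align 1] → 17; +7 pad (align 8); @24: refcount [8B, align 8] → 32; size 32, align 8
@0: width [1B, align 1] → 1
@1: mip_level [4B, align 1] → 5
@5: height [8B, align 1] → 13
@13: channels [1B, align 1] → 14
@14: depth [88B, align 1] → 102
@102: layer [32B, align 1] → 134
size 134, align 1
array of 13: 13 × 134 = 1742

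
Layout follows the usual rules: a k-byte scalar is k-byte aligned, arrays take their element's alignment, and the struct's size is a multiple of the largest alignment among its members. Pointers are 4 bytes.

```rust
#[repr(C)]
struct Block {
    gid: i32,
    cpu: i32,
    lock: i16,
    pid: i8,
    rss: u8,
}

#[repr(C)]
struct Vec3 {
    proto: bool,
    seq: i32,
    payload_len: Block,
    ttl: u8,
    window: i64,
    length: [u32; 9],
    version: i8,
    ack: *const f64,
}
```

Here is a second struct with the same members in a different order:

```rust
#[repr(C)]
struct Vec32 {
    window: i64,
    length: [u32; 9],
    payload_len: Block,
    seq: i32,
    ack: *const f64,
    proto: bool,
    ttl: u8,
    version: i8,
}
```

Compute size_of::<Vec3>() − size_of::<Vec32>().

Block: @0: gid [4B, align 4] → 4; @4: cpu [4B, align 4] → 8; @8: lock [2B, align 2] → 10; @10: pid [1B, align 1] → 11; @11: rss [1B, align 1] → 12; size 12, align 4
@0: proto [1B, align 1] → 1
+3 pad (align 4)
@4: seq [4B, align 4] → 8
@8: payload_len [12B, align 4] → 20
@20: ttl [1B, align 1] → 21
+3 pad (align 8)
@24: window [8B, align 8] → 32
@32: length [36B, align 4] → 68
@68: version [1B, align 1] → 69
+3 pad (align 4)
@72: ack [4B, align 4] → 76
+4 tail pad (align 8)
size 80, align 8
— Vec32 —
@0: window [8B, align 8] → 8
@8: length [36B, align 4] → 44
@44: payload_len [12B, align 4] → 56
@56: seq [4B, align 4] → 60
@60: ack [4B, align 4] → 64
@64: proto [1B, align 1] → 65
@65: ttl [1B, align 1] → 66
@66: version [1B, align 1] → 67
+5 tail pad (align 8)
size 72, align 8
80 − 72 = 8

8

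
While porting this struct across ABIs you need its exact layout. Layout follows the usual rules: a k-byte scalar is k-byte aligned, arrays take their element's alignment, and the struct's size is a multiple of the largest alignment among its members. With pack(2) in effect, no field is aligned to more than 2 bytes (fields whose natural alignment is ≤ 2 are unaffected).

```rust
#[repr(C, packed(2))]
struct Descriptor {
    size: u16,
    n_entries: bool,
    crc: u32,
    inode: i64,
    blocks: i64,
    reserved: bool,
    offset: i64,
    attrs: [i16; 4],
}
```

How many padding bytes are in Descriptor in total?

2

0..2  size  (2B, 2-aligned)
2..3  n_entries  (1B, 1-aligned)
3..4  -- padding (1B)
4..8  crc  (4B, 2-aligned)
8..16  inode  (8B, 2-aligned)
16..24  blocks  (8B, 2-aligned)
24..25  reserved  (1B, 1-aligned)
25..26  -- padding (1B)
26..34  offset  (8B, 2-aligned)
34..42  attrs  (8B, 2-aligned)
sizeof = 42, alignof = 2
data bytes 40, size 42 → padding 2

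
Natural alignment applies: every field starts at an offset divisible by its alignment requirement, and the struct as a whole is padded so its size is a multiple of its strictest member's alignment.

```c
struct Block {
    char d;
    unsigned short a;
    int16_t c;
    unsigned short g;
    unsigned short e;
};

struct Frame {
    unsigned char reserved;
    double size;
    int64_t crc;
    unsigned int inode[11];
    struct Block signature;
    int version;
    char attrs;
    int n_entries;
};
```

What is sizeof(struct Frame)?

Block: 0..1  d  (1B, 1-aligned); 1..2  -- padding (1B); 2..4  a  (2B, 2-aligned); 4..6  c  (2B, 2-aligned); 6..8  g  (2B, 2-aligned); 8..10  e  (2B, 2-aligned); sizeof = 10, alignof = 2
0..1  reserved  (1B, 1-aligned)
1..8  -- padding (7B)
8..16  size  (8B, 8-aligned)
16..24  crc  (8B, 8-aligned)
24..68  inode  (44B, 4-aligned)
68..78  signature  (10B, 2-aligned)
78..80  -- padding (2B)
80..84  version  (4B, 4-aligned)
84..85  attrs  (1B, 1-aligned)
85..88  -- padding (3B)
88..92  n_entries  (4B, 4-aligned)
92..96  -- tail padding (4B)
sizeof = 96, alignof = 8

96 bytes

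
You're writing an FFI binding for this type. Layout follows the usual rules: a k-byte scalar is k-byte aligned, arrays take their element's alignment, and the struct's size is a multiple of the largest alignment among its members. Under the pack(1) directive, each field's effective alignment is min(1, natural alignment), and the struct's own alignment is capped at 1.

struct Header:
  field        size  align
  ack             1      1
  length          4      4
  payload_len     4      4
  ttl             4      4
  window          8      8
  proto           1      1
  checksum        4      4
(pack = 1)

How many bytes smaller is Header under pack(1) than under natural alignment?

6

natural layout:
  ack at 0 (size 1, align 1) → ends 1
  pad 3 to align 4 for length
  length at 4 (size 4, align 4) → ends 8
  payload_len at 8 (size 4, align 4) → ends 12
  ttl at 12 (size 4, align 4) → ends 16
  window at 16 (size 8, align 8) → ends 24
  proto at 24 (size 1, align 1) → ends 25
  pad 3 to align 4 for checksum
  checksum at 28 (size 4, align 4) → ends 32
  total 32 bytes, alignment 8
packed(1) layout:
  ack at 0 (size 1, align 1) → ends 1
  length at 1 (size 4, align 1) → ends 5
  payload_len at 5 (size 4, align 1) → ends 9
  ttl at 9 (size 4, align 1) → ends 13
  window at 13 (size 8, align 1) → ends 21
  proto at 21 (size 1, align 1) → ends 22
  checksum at 22 (size 4, align 1) → ends 26
  total 26 bytes, alignment 1
32 − 26 = 6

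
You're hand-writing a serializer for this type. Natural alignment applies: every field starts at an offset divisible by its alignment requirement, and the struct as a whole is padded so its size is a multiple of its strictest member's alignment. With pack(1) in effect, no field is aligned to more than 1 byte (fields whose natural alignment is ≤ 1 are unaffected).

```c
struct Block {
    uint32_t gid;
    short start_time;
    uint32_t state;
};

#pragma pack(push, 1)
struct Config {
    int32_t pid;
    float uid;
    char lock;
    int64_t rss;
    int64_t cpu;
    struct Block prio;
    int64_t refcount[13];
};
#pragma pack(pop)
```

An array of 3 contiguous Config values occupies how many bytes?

Block: @0: gid [4B, align 4] → 4; @4: start_time [2B, align 2] → 6; +2 pad (align 4); @8: state [4B, align 4] → 12; size 12, align 4
@0: pid [4B, align 1] → 4
@4: uid [4B, align 1] → 8
@8: lock [1B, align 1] → 9
@9: rss [8B, align 1] → 17
@17: cpu [8B, align 1] → 25
@25: prio [12B, align 1] → 37
@37: refcount [104B, align 1] → 141
size 141, align 1
array of 3: 3 × 141 = 423

423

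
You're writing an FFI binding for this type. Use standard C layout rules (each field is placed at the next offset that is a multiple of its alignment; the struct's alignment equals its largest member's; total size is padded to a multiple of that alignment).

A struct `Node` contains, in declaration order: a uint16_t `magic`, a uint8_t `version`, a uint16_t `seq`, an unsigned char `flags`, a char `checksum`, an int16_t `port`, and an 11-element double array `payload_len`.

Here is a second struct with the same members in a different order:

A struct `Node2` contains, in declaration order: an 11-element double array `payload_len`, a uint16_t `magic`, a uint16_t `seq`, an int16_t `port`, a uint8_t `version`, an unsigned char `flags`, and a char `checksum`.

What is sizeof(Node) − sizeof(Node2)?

@0: magic [2B, align 2] → 2
@2: version [1B, align 1] → 3
+1 pad (align 2)
@4: seq [2B, align 2] → 6
@6: flags [1B, align 1] → 7
@7: checksum [1B, align 1] → 8
@8: port [2B, align 2] → 10
+6 pad (align 8)
@16: payload_len [88B, align 8] → 104
size 104, align 8
— Node2 —
@0: payload_len [88B, align 8] → 88
@88: magic [2B, align 2] → 90
@90: seq [2B, align 2] → 92
@92: port [2B, align 2] → 94
@94: version [1B, align 1] → 95
@95: flags [1B, align 1] → 96
@96: checksum [1B, align 1] → 97
+7 tail pad (align 8)
size 104, align 8
104 − 104 = 0

0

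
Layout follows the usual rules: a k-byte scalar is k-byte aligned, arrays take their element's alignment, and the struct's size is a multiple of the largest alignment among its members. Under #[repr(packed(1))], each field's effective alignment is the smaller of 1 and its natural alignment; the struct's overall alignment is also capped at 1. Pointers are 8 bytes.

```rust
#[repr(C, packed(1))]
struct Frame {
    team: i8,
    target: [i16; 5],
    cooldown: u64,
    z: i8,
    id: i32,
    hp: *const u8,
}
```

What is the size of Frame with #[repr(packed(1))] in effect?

32

team at 0 (size 1, align 1) → ends 1
target at 1 (size 10, align 1) → ends 11
cooldown at 11 (size 8, align 1) → ends 19
z at 19 (size 1, align 1) → ends 20
id at 20 (size 4, align 1) → ends 24
hp at 24 (size 8, align 1) → ends 32
total 32 bytes, alignment 1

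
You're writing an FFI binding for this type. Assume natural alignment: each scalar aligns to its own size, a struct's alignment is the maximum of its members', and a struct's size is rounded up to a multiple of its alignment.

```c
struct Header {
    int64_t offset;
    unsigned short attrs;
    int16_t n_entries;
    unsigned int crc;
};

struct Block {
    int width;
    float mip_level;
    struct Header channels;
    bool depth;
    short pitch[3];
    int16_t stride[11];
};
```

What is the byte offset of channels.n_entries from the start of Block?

18

Header: offset at 0 (size 8, align 8) → ends 8; attrs at 8 (size 2, align 2) → ends 10; n_entries at 10 (size 2, align 2) → ends 12; crc at 12 (size 4, align 4) → ends 16; total 16 bytes, alignment 8
width at 0 (size 4, align 4) → ends 4
mip_level at 4 (size 4, align 4) → ends 8
channels at 8 (size 16, align 8) → ends 24
within Header: n_entries at 10
8 + 10 = 18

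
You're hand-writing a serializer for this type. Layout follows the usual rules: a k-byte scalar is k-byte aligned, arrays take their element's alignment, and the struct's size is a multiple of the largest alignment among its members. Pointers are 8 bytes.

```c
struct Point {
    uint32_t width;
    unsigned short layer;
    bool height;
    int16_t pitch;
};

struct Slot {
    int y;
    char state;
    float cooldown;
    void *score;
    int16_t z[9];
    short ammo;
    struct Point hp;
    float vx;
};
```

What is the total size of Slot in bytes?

Point: 0..4  width  (4B, 4-aligned); 4..6  layer  (2B, 2-aligned); 6..7  height  (1B, 1-aligned); 7..8  -- padding (1B); 8..10  pitch  (2B, 2-aligned); 10..12  -- tail padding (2B); sizeof = 12, alignof = 4
0..4  y  (4B, 4-aligned)
4..5  state  (1B, 1-aligned)
5..8  -- padding (3B)
8..12  cooldown  (4B, 4-aligned)
12..16  -- padding (4B)
16..24  score  (8B, 8-aligned)
24..42  z  (18B, 2-aligned)
42..44  ammo  (2B, 2-aligned)
44..56  hp  (12B, 4-aligned)
56..60  vx  (4B, 4-aligned)
60..64  -- tail padding (4B)
sizeof = 64, alignof = 8

64 bytes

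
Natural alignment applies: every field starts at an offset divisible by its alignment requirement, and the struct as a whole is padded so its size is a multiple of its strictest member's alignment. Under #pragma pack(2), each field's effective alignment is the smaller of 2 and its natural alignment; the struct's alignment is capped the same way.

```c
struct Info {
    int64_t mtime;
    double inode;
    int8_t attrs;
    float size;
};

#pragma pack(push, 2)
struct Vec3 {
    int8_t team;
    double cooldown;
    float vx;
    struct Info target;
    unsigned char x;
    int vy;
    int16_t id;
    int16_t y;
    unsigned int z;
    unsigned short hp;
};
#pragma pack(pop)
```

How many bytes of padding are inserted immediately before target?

0

Info: 0..8  mtime  (8B, 8-aligned); 8..16  inode  (8B, 8-aligned); 16..17  attrs  (1B, 1-aligned); 17..20  -- padding (3B); 20..24  size  (4B, 4-aligned); sizeof = 24, alignof = 8
0..1  team  (1B, 1-aligned)
1..2  -- padding (1B)
2..10  cooldown  (8B, 2-aligned)
10..14  vx  (4B, 2-aligned)
14..38  target  (24B, 2-aligned)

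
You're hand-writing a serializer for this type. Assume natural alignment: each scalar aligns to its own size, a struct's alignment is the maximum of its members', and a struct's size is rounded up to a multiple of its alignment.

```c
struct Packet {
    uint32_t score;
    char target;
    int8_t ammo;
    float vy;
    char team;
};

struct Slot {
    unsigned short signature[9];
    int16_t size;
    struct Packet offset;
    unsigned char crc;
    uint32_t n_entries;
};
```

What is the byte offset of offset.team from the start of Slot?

Packet: score at 0 (size 4, align 4) → ends 4; target at 4 (size 1, align 1) → ends 5; ammo at 5 (size 1, align 1) → ends 6; pad 2 to align 4 for vy; vy at 8 (size 4, align 4) → ends 12; team at 12 (size 1, align 1) → ends 13; tail pad 3 to reach multiple of 4; total 16 bytes, alignment 4
signature at 0 (size 18, align 2) → ends 18
size at 18 (size 2, align 2) → ends 20
offset at 20 (size 16, align 4) → ends 36
within Packet: team at 12
20 + 12 = 32

32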